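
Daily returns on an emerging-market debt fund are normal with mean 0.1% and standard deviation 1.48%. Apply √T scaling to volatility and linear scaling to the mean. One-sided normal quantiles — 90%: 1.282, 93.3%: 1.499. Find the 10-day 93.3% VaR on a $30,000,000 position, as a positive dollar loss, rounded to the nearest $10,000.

$1,800,000

σ_{10d} = 1.48% × √10 = 4.680%; μ_{10d} = 10 × 0.1% = 1.000%.
VaR = −(1.000%) + 1.499 × 4.680% = 6.015%.
On $30,000,000: 0.06015 × $30,000,000 = $1,804,500.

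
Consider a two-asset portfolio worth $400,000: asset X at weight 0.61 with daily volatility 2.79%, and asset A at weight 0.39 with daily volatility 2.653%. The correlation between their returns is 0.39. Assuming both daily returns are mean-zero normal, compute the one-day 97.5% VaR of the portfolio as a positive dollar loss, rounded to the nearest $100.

$18,100

σ_p² = 0.61²·2.79² + 0.39²·2.653² + 2·0.39·0.61·0.39·2.79·2.653 = 5.3405 (%²).
σ_p = √5.3405 = 2.311%.
At 97.5%, z = 1.960.
VaR = 1.960 × 2.311% = 4.530%; on $400,000 that is $18,120.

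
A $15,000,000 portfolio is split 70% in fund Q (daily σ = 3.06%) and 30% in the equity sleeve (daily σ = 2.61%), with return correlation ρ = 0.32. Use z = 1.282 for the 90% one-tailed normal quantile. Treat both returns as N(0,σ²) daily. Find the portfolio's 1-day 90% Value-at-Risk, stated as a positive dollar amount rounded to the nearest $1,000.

$482,000

σ_p² = 0.7²·3.06² + 0.3²·2.61² + 2·0.32·0.7·0.3·3.06·2.61 = 6.2747 (%²).
σ_p = √6.2747 = 2.505%.
VaR = 1.282 × 2.505% = 3.211%; on $15,000,000 that is $481,650.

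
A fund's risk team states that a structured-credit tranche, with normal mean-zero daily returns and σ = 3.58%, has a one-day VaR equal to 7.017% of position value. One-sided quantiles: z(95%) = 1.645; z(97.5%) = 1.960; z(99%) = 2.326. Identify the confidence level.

Implied z = VaR/σ = 7.017 / 3.58 = 1.960.
This matches z(97.5%) = 1.960.

97.5%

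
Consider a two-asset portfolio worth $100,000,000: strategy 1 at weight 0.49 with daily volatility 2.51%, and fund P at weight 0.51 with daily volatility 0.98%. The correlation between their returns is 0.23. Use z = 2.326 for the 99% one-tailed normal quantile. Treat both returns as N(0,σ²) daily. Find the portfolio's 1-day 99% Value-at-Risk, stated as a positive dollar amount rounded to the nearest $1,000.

$3,326,000

σ_p² = 0.49²·2.51² + 0.51²·0.98² + 2·0.23·0.49·0.51·2.51·0.98 = 2.0452 (%²).
σ_p = √2.0452 = 1.430%.
VaR = 2.326 × 1.430% = 3.326%; on $100,000,000 that is $3,326,000.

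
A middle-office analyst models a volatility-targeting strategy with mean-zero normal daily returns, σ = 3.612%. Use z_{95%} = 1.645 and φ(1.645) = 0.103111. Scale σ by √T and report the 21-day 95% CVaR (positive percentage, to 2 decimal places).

34.13%

σ_{21d} = 3.612% × √21 = 16.552%.
ES multiplier = φ(z)/(1−α) = 0.103111/0.05 = 2.062.
ES = 16.552% × 2.062 = 34.130%.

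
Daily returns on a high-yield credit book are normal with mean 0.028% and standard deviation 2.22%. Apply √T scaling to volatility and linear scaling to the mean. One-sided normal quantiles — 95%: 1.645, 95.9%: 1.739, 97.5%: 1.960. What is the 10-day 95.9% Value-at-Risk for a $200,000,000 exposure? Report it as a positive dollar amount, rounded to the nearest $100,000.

$23,900,000

σ_{10d} = 2.22% × √10 = 7.020%; μ_{10d} = 10 × 0.028% = 0.280%.
VaR = −(0.280%) + 1.739 × 7.020% = 11.928%.
On $200,000,000: 0.11928 × $200,000,000 = $23,856,000.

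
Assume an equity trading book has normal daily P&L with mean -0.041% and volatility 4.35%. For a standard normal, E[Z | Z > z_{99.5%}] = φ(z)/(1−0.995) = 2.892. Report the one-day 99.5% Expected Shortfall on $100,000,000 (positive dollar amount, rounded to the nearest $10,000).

ES = −(-0.041%) + 4.35% × 2.892 = 12.621%.
On $100,000,000: 0.12621 × $100,000,000 = $12,621,000.

$12,620,000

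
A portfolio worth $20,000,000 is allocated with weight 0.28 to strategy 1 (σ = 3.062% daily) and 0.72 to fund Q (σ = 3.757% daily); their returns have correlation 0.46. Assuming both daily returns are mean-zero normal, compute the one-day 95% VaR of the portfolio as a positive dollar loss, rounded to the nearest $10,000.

$1,050,000

σ_p² = 0.28²·3.062² + 0.72²·3.757² + 2·0.46·0.28·0.72·3.062·3.757 = 10.1860 (%²).
σ_p = √10.1860 = 3.192%.
At 95%, z = 1.645.
VaR = 1.645 × 3.192% = 5.251%; on $20,000,000 that is $1,050,200.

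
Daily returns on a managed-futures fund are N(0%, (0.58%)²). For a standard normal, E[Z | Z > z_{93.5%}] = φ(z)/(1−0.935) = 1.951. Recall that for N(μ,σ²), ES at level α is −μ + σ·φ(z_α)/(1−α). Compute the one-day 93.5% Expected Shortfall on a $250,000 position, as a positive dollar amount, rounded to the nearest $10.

$2,830

ES = 0.58% × 1.951 = 1.132%.
On $250,000: 0.01132 × $250,000 = $2,830.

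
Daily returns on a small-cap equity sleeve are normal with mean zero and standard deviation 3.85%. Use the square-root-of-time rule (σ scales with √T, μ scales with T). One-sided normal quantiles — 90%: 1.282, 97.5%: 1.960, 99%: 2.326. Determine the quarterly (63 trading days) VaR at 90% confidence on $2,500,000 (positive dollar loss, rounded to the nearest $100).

$979,400

σ_{63d} = 3.85% × √63 = 30.558%.
VaR = 1.282 × 30.558% = 39.175%.
On $2,500,000: 0.39175 × $2,500,000 = $979,375.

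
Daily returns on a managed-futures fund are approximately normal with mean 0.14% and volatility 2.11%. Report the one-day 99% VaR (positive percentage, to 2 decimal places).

At 99% one-sided, z = 2.326.
VaR = −μ + z·σ = −(0.14%) + 2.326 × 2.11% = 4.768%.

4.77%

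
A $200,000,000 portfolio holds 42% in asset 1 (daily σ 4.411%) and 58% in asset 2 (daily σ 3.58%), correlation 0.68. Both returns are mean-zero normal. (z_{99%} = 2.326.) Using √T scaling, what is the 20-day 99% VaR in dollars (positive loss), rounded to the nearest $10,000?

σ_p = √(0.42²·4.411² + 0.58²·3.58² + 2·0.68·0.42·0.58·4.411·3.58) = 3.602%.
σ_{20d} = 3.602% × √20 = 16.109%.
VaR = 2.326 × 16.109% = 37.470%; on $200,000,000 that is $74,940,000.

$74,940,000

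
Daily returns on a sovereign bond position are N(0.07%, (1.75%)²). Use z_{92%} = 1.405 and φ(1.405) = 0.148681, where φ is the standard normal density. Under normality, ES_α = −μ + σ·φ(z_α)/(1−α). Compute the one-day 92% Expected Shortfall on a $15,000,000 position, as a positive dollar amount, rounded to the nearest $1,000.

$477,000

Tail multiplier: φ(z)/(1−α) = 0.148681 / 0.08 = 1.859.
ES = −(0.07%) + 1.75% × 1.859 = 3.183%.
On $15,000,000: 0.03183 × $15,000,000 = $477,450.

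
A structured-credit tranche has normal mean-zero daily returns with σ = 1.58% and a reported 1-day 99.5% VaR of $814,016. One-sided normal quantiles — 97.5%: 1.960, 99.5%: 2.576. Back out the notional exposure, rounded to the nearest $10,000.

VaR as a fraction of value: z·σ = 2.576 × 1.58% = 4.07008%.
Position = $814,016 / 0.0407008 = $20,000,000.

$20,000,000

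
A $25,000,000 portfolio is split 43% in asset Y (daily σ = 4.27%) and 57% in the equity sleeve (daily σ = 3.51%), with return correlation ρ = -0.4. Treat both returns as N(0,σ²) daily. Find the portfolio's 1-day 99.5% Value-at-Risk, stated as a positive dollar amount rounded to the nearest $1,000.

σ_p² = 0.43²·4.27² + 0.57²·3.51² + 2·-0.4·0.43·0.57·4.27·3.51 = 4.4353 (%²).
σ_p = √4.4353 = 2.106%.
At 99.5%, z = 2.576.
VaR = 2.576 × 2.106% = 5.425%; on $25,000,000 that is $1,356,250.

$1,356,000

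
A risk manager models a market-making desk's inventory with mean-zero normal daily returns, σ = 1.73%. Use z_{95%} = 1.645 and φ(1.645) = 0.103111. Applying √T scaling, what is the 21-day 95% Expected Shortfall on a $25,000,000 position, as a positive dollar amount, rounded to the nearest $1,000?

σ_{21d} = 1.73% × √21 = 7.928%.
ES multiplier = φ(z)/(1−α) = 0.103111/0.05 = 2.062.
ES = 7.928% × 2.062 = 16.348%; on $25,000,000: $4,087,000.

$4,087,000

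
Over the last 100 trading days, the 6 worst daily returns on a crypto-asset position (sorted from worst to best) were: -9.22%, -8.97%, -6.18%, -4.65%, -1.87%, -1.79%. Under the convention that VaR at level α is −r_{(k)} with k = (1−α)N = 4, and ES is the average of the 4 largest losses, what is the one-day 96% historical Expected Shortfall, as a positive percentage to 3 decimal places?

The 4 worst returns sum to -29.02%.
ES = −(-29.02%) / 4 = 7.255%.

7.255%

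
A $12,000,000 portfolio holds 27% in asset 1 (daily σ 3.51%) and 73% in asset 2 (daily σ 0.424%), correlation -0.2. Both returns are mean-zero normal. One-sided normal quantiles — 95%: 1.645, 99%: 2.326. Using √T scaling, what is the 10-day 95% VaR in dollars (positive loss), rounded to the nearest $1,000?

σ_p = √(0.27²·3.51² + 0.73²·0.424² + 2·-0.2·0.27·0.73·3.51·0.424) = 0.936%.
σ_{10d} = 0.936% × √10 = 2.960%.
VaR = 1.645 × 2.960% = 4.869%; on $12,000,000 that is $584,280.

$584,000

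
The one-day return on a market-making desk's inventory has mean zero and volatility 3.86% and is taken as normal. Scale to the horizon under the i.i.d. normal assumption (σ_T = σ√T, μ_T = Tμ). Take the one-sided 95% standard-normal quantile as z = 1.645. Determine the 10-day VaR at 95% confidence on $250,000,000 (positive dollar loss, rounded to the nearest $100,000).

σ_{10d} = 3.86% × √10 = 12.206%.
VaR = 1.645 × 12.206% = 20.079%.
On $250,000,000: 0.20079 × $250,000,000 = $50,197,500.

$50,200,000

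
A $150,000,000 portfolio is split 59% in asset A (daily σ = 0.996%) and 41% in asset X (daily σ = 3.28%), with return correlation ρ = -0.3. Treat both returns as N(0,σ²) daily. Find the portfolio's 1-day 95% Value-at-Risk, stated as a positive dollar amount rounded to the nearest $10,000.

$3,200,000

σ_p² = 0.59²·0.996² + 0.41²·3.28² + 2·-0.3·0.59·0.41·0.996·3.28 = 1.6797 (%²).
σ_p = √1.6797 = 1.296%.
At 95%, z = 1.645.
VaR = 1.645 × 1.296% = 2.132%; on $150,000,000 that is $3,198,000.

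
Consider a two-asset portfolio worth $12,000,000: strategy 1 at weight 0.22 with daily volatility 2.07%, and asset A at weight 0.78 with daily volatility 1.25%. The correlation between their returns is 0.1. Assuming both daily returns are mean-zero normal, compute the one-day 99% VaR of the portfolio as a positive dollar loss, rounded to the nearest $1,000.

σ_p² = 0.22²·2.07² + 0.78²·1.25² + 2·0.1·0.22·0.78·2.07·1.25 = 1.2468 (%²).
σ_p = √1.2468 = 1.117%.
At 99%, z = 2.326.
VaR = 2.326 × 1.117% = 2.598%; on $12,000,000 that is $311,760.

$312,000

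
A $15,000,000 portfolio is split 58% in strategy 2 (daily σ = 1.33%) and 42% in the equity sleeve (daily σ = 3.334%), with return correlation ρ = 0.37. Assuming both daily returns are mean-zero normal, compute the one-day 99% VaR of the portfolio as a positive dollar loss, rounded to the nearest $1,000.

σ_p² = 0.58²·1.33² + 0.42²·3.334² + 2·0.37·0.58·0.42·1.33·3.334 = 3.3552 (%²).
σ_p = √3.3552 = 1.832%.
At 99%, z = 2.326.
VaR = 2.326 × 1.832% = 4.261%; on $15,000,000 that is $639,150.

$639,000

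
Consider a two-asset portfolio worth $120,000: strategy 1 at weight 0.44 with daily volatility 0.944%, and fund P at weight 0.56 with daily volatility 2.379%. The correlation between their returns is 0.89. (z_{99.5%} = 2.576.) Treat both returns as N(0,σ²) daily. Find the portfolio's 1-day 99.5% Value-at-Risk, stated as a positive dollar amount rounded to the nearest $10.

σ_p² = 0.44²·0.944² + 0.56²·2.379² + 2·0.89·0.44·0.56·0.944·2.379 = 2.9324 (%²).
σ_p = √2.9324 = 1.712%.
VaR = 2.576 × 1.712% = 4.410%; on $120,000 that is $5,292.

$5,290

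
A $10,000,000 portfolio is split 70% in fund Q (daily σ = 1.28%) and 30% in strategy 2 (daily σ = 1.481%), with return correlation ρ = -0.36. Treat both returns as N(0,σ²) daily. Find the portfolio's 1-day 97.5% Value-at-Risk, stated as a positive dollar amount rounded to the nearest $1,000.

$166,000

σ_p² = 0.7²·1.28² + 0.3²·1.481² + 2·-0.36·0.7·0.3·1.28·1.481 = 0.7136 (%²).
σ_p = √0.7136 = 0.845%.
At 97.5%, z = 1.960.
VaR = 1.960 × 0.845% = 1.656%; on $10,000,000 that is $165,600.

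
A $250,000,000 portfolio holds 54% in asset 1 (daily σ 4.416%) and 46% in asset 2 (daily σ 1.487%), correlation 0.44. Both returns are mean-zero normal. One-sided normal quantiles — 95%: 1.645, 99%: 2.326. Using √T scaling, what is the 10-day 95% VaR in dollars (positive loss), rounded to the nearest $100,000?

$35,800,000

σ_p = √(0.54²·4.416² + 0.46²·1.487² + 2·0.44·0.54·0.46·4.416·1.487) = 2.755%.
σ_{10d} = 2.755% × √10 = 8.712%.
VaR = 1.645 × 8.712% = 14.331%; on $250,000,000 that is $35,827,500.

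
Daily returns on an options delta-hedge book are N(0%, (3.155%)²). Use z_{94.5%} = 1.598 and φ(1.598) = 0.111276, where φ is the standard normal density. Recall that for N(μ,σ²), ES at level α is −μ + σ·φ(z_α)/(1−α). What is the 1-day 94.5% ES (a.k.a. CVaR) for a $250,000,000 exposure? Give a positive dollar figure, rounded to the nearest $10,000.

Tail multiplier: φ(z)/(1−α) = 0.111276 / 0.055 = 2.023.
ES = 3.155% × 2.023 = 6.383%.
On $250,000,000: 0.06383 × $250,000,000 = $15,957,500.

$15,960,000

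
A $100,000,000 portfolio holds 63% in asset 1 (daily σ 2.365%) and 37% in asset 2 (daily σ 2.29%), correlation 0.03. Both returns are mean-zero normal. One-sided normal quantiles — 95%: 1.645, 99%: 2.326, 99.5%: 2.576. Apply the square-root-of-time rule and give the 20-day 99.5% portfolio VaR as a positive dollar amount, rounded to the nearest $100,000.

$20,000,000

σ_p = √(0.63²·2.365² + 0.37²·2.29² + 2·0.03·0.63·0.37·2.365·2.29) = 1.736%.
σ_{20d} = 1.736% × √20 = 7.764%.
VaR = 2.576 × 7.764% = 20.000%; on $100,000,000 that is $20,000,000.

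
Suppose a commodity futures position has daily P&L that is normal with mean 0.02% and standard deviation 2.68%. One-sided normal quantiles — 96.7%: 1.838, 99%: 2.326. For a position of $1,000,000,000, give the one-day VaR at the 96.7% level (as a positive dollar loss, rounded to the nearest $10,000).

VaR = −μ + z·σ = −(0.02%) + 1.838 × 2.68% = 4.906%.
On $1,000,000,000: 0.04906 × $1,000,000,000 = $49,060,000.

$49,060,000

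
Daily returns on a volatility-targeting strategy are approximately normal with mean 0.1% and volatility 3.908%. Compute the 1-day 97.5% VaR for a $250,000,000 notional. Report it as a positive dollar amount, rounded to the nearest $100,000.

At 97.5% one-sided, z = 1.960.
VaR = −μ + z·σ = −(0.1%) + 1.960 × 3.908% = 7.560%.
On $250,000,000: 0.07560 × $250,000,000 = $18,900,000.

$18,900,000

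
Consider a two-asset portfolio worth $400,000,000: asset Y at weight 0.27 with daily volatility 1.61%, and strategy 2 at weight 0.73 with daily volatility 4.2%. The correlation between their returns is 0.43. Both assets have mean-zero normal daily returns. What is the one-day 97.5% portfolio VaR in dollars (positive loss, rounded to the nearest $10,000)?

$25,690,000

σ_p² = 0.27²·1.61² + 0.73²·4.2² + 2·0.43·0.27·0.73·1.61·4.2 = 10.7355 (%²).
σ_p = √10.7355 = 3.277%.
At 97.5%, z = 1.960.
VaR = 1.960 × 3.277% = 6.423%; on $400,000,000 that is $25,692,000.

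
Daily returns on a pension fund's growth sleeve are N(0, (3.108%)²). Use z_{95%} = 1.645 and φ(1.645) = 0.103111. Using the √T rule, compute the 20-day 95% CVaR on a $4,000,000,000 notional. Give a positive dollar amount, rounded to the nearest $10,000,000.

σ_{20d} = 3.108% × √20 = 13.899%.
ES multiplier = φ(z)/(1−α) = 0.103111/0.05 = 2.062.
ES = 13.899% × 2.062 = 28.660%; on $4,000,000,000: $1,146,400,000.

$1,150,000,000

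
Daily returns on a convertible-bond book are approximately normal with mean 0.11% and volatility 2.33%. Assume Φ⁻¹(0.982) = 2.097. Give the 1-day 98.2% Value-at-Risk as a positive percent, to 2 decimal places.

4.78%

VaR = −μ + z·σ = −(0.11%) + 2.097 × 2.33% = 4.776%.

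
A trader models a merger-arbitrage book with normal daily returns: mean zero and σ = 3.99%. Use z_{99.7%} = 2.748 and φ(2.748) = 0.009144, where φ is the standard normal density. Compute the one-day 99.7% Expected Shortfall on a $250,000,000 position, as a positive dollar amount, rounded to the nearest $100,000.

Tail multiplier: φ(z)/(1−α) = 0.009144 / 0.003 = 3.048.
ES = 3.99% × 3.048 = 12.162%.
On $250,000,000: 0.12162 × $250,000,000 = $30,405,000.

$30,400,000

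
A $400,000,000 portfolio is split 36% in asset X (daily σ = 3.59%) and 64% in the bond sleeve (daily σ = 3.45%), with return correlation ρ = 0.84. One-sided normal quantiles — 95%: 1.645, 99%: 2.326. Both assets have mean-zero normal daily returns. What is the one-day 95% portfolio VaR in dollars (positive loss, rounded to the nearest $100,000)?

σ_p² = 0.36²·3.59² + 0.64²·3.45² + 2·0.84·0.36·0.64·3.59·3.45 = 11.3396 (%²).
σ_p = √11.3396 = 3.367%.
VaR = 1.645 × 3.367% = 5.539%; on $400,000,000 that is $22,156,000.

$22,200,000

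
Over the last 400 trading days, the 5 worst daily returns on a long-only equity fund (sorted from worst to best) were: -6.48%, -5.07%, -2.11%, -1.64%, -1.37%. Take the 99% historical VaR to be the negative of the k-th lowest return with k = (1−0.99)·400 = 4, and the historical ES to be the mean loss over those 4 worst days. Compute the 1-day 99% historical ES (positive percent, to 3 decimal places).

3.825%

The 4 worst returns sum to -15.30%.
ES = −(-15.30%) / 4 = 3.825%.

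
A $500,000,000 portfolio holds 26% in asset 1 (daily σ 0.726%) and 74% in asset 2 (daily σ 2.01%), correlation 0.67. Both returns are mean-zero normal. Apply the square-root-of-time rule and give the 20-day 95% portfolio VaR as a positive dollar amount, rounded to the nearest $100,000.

$59,600,000

σ_p = √(0.26²·0.726² + 0.74²·2.01² + 2·0.67·0.26·0.74·0.726·2.01) = 1.620%.
σ_{20d} = 1.620% × √20 = 7.245%.
z(95%) = 1.645.
VaR = 1.645 × 7.245% = 11.918%; on $500,000,000 that is $59,590,000.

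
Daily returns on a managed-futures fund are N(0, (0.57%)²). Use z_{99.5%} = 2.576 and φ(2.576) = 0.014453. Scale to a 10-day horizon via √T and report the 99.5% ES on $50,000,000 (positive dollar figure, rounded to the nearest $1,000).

σ_{10d} = 0.57% × √10 = 1.802%.
ES multiplier = φ(z)/(1−α) = 0.014453/0.005 = 2.891.
ES = 1.802% × 2.891 = 5.210%; on $50,000,000: $2,605,000.

$2,605,000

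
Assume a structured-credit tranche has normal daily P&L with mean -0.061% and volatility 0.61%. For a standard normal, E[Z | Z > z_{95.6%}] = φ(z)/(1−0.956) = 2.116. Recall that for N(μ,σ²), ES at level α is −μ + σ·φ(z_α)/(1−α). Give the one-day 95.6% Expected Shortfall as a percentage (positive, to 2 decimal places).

ES = −(-0.061%) + 0.61% × 2.116 = 1.352%.

1.35%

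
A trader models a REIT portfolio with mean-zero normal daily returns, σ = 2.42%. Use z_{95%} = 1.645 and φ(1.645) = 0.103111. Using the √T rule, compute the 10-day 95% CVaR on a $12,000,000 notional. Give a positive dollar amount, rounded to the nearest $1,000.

$1,894,000

σ_{10d} = 2.42% × √10 = 7.653%.
ES multiplier = φ(z)/(1−α) = 0.103111/0.05 = 2.062.
ES = 7.653% × 2.062 = 15.780%; on $12,000,000: $1,893,600.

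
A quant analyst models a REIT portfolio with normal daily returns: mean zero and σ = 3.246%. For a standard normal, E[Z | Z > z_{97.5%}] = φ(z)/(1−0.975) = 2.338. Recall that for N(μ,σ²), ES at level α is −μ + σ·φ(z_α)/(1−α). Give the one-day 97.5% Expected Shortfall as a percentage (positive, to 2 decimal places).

7.59%

ES = 3.246% × 2.338 = 7.589%.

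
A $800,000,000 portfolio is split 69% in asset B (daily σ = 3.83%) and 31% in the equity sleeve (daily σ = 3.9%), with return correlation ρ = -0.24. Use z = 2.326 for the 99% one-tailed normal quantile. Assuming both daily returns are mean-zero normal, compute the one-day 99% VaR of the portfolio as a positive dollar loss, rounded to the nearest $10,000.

$48,920,000

σ_p² = 0.69²·3.83² + 0.31²·3.9² + 2·-0.24·0.69·0.31·3.83·3.9 = 6.9119 (%²).
σ_p = √6.9119 = 2.629%.
VaR = 2.326 × 2.629% = 6.115%; on $800,000,000 that is $48,920,000.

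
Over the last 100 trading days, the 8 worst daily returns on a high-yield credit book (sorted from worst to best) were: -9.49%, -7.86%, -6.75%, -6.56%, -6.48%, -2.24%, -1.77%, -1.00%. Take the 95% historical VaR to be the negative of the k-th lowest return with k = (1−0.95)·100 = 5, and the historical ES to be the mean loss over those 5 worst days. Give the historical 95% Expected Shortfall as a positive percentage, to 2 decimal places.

7.43%

The 5 worst returns sum to -37.14%.
ES = −(-37.14%) / 5 = 7.428% ≈ 7.43%.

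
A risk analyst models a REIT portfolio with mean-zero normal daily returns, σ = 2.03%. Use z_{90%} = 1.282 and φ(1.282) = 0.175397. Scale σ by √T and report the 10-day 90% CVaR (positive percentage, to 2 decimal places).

11.26%

σ_{10d} = 2.03% × √10 = 6.419%.
ES multiplier = φ(z)/(1−α) = 0.175397/0.1 = 1.754.
ES = 6.419% × 1.754 = 11.259%.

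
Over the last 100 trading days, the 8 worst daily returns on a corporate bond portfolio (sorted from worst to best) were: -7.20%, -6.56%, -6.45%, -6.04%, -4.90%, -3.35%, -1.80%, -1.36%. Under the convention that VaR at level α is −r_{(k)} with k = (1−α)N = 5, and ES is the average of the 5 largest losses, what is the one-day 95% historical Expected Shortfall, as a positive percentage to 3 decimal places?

6.230%

The 5 worst returns sum to -31.15%.
ES = −(-31.15%) / 5 = 6.23% ≈ 6.230%.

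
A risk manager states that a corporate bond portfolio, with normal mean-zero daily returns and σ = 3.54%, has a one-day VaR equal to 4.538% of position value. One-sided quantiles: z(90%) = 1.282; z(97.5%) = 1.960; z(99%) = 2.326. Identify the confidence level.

Implied z = VaR/σ = 4.538 / 3.54 = 1.282.
This matches z(90%) = 1.282.

90%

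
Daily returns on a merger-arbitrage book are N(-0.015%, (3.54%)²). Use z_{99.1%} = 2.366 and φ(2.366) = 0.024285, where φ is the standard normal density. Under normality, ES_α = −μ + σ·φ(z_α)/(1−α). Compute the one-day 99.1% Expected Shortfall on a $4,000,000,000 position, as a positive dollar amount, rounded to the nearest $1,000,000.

$383,000,000

Tail multiplier: φ(z)/(1−α) = 0.024285 / 0.009 = 2.698.
ES = −(-0.015%) + 3.54% × 2.698 = 9.566%.
On $4,000,000,000: 0.09566 × $4,000,000,000 = $382,640,000.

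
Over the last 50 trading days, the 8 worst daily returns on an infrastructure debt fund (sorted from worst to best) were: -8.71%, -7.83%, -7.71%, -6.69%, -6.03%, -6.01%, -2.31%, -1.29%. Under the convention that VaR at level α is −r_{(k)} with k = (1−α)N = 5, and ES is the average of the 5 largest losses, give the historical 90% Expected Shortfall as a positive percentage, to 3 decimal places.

The 5 worst returns sum to -36.97%.
ES = −(-36.97%) / 5 = 7.394%.

7.394%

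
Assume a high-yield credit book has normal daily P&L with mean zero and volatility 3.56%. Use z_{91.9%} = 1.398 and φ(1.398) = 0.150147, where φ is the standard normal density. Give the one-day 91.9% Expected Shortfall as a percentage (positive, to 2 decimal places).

6.60%

Tail multiplier: φ(z)/(1−α) = 0.150147 / 0.081 = 1.854.
ES = 3.56% × 1.854 = 6.600%.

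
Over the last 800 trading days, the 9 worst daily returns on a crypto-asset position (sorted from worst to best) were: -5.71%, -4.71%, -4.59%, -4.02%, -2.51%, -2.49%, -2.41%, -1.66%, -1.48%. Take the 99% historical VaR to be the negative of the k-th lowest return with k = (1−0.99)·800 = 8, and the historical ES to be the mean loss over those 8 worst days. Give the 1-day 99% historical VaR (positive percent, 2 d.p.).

k = 8; the 8th lowest return is -1.66%, so VaR = 1.66%.

1.66%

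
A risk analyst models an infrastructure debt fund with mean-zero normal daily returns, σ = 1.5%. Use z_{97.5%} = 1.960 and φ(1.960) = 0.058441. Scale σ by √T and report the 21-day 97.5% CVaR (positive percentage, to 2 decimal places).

16.07%

σ_{21d} = 1.5% × √21 = 6.874%.
ES multiplier = φ(z)/(1−α) = 0.058441/0.025 = 2.338.
ES = 6.874% × 2.338 = 16.071%.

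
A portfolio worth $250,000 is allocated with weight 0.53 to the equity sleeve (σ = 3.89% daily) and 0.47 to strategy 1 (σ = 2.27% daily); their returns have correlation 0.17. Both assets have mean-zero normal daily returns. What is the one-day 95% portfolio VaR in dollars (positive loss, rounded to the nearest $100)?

σ_p² = 0.53²·3.89² + 0.47²·2.27² + 2·0.17·0.53·0.47·3.89·2.27 = 6.1368 (%²).
σ_p = √6.1368 = 2.477%.
At 95%, z = 1.645.
VaR = 1.645 × 2.477% = 4.075%; on $250,000 that is $10,188.

$10,200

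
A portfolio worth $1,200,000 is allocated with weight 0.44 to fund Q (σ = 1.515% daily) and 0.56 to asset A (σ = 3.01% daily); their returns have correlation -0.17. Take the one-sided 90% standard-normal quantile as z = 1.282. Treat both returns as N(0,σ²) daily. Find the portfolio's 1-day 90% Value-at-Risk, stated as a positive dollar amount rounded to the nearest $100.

σ_p² = 0.44²·1.515² + 0.56²·3.01² + 2·-0.17·0.44·0.56·1.515·3.01 = 2.9036 (%²).
σ_p = √2.9036 = 1.704%.
VaR = 1.282 × 1.704% = 2.185%; on $1,200,000 that is $26,220.

$26,200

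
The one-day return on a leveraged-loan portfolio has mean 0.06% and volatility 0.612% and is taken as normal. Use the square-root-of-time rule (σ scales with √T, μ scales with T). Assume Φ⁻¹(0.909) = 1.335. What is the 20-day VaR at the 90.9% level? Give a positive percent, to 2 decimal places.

2.45%

σ_{20d} = 0.612% × √20 = 2.737%; μ_{20d} = 20 × 0.06% = 1.200%.
VaR = −(1.200%) + 1.335 × 2.737% = 2.454%.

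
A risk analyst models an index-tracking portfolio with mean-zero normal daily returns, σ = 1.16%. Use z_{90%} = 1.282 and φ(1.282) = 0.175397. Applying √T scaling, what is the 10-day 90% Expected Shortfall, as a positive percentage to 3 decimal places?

6.434%

σ_{10d} = 1.16% × √10 = 3.668%.
ES multiplier = φ(z)/(1−α) = 0.175397/0.1 = 1.754.
ES = 3.668% × 1.754 = 6.434%.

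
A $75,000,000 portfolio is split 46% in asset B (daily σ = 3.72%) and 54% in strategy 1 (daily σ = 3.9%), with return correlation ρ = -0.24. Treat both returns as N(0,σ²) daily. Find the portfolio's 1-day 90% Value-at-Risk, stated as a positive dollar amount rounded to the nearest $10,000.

σ_p² = 0.46²·3.72² + 0.54²·3.9² + 2·-0.24·0.46·0.54·3.72·3.9 = 5.6336 (%²).
σ_p = √5.6336 = 2.374%.
At 90%, z = 1.282.
VaR = 1.282 × 2.374% = 3.043%; on $75,000,000 that is $2,282,250.

$2,280,000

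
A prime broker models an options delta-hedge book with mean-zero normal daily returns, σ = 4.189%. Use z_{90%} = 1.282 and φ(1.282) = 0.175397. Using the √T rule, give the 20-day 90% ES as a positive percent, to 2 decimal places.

32.86%

σ_{20d} = 4.189% × √20 = 18.734%.
ES multiplier = φ(z)/(1−α) = 0.175397/0.1 = 1.754.
ES = 18.734% × 1.754 = 32.859%.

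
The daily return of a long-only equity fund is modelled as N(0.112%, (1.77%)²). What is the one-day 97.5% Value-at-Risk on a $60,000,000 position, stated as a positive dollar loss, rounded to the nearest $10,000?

At 97.5% one-sided, z = 1.960.
VaR = −μ + z·σ = −(0.112%) + 1.960 × 1.77% = 3.357%.
On $60,000,000: 0.03357 × $60,000,000 = $2,014,200.

$2,010,000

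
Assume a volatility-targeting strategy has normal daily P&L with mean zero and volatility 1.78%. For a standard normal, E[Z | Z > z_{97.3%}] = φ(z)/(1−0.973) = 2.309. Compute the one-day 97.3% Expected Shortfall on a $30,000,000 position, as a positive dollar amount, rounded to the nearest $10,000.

ES = 1.78% × 2.309 = 4.110%.
On $30,000,000: 0.04110 × $30,000,000 = $1,233,000.

$1,230,000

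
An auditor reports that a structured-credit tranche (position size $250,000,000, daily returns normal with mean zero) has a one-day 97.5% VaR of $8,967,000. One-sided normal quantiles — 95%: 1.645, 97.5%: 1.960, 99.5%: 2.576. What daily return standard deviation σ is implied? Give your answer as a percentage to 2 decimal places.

1.83%

VaR as a fraction: $8,967,000 / $250,000,000 = 3.587%.
σ = VaR / z = 3.587% / 1.960 = 1.830%.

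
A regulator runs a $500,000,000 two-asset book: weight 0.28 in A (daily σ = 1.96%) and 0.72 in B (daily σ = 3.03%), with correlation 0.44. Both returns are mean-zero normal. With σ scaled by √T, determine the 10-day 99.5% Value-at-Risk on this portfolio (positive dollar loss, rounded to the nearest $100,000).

$100,700,000

σ_p = √(0.28²·1.96² + 0.72²·3.03² + 2·0.44·0.28·0.72·1.96·3.03) = 2.473%.
σ_{10d} = 2.473% × √10 = 7.820%.
z(99.5%) = 2.576.
VaR = 2.576 × 7.820% = 20.144%; on $500,000,000 that is $100,720,000.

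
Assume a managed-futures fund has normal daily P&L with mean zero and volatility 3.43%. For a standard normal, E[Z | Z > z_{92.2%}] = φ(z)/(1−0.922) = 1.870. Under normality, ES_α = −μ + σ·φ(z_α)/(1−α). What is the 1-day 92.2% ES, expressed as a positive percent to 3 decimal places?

6.414%

ES = 3.43% × 1.870 = 6.414%.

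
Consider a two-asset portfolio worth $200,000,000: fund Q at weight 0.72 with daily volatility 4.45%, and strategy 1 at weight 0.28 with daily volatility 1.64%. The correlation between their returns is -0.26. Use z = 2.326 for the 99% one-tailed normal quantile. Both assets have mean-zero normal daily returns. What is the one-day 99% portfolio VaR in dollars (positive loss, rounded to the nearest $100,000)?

$14,500,000

σ_p² = 0.72²·4.45² + 0.28²·1.64² + 2·-0.26·0.72·0.28·4.45·1.64 = 9.7114 (%²).
σ_p = √9.7114 = 3.116%.
VaR = 2.326 × 3.116% = 7.248%; on $200,000,000 that is $14,496,000.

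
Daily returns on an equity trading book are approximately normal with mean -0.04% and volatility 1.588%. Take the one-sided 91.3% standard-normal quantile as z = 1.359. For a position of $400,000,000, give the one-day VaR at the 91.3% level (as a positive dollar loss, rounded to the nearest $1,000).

$8,792,000

VaR = −μ + z·σ = −(-0.04%) + 1.359 × 1.588% = 2.198%.
On $400,000,000: 0.02198 × $400,000,000 = $8,792,000.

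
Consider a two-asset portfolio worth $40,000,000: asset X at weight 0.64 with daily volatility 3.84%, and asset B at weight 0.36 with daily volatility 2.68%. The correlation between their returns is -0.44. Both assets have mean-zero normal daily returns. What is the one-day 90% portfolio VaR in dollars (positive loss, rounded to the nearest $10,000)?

$1,130,000

σ_p² = 0.64²·3.84² + 0.36²·2.68² + 2·-0.44·0.64·0.36·3.84·2.68 = 4.8841 (%²).
σ_p = √4.8841 = 2.210%.
At 90%, z = 1.282.
VaR = 1.282 × 2.210% = 2.833%; on $40,000,000 that is $1,133,200.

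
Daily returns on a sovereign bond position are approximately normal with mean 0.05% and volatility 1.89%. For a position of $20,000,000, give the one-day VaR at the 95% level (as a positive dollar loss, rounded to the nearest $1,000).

At 95% one-sided, z = 1.645.
VaR = −μ + z·σ = −(0.05%) + 1.645 × 1.89% = 3.059%.
On $20,000,000: 0.03059 × $20,000,000 = $611,800.

$612,000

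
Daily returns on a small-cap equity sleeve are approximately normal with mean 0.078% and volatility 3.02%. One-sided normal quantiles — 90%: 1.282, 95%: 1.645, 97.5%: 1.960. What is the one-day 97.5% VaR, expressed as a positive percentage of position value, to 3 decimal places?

VaR = −μ + z·σ = −(0.078%) + 1.960 × 3.02% = 5.841%.

5.841%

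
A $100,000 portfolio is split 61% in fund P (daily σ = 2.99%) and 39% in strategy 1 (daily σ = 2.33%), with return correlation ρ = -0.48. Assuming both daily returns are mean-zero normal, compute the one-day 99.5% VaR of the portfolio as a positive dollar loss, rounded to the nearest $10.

$4,120

σ_p² = 0.61²·2.99² + 0.39²·2.33² + 2·-0.48·0.61·0.39·2.99·2.33 = 2.5613 (%²).
σ_p = √2.5613 = 1.600%.
At 99.5%, z = 2.576.
VaR = 2.576 × 1.600% = 4.122%; on $100,000 that is $4,122.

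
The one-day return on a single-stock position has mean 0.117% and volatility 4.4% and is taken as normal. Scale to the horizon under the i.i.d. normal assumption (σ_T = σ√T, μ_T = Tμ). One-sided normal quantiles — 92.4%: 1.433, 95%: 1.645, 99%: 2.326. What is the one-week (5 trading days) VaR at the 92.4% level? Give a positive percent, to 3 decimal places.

13.514%

σ_{5d} = 4.4% × √5 = 9.839%; μ_{5d} = 5 × 0.117% = 0.585%.
VaR = −(0.585%) + 1.433 × 9.839% = 13.514%.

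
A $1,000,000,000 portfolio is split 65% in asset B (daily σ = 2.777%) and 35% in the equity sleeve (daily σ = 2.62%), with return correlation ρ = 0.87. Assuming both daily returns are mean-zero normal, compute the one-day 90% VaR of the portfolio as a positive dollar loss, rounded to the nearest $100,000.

$33,900,000

σ_p² = 0.65²·2.777² + 0.35²·2.62² + 2·0.87·0.65·0.35·2.777·2.62 = 6.9792 (%²).
σ_p = √6.9792 = 2.642%.
At 90%, z = 1.282.
VaR = 1.282 × 2.642% = 3.387%; on $1,000,000,000 that is $33,870,000.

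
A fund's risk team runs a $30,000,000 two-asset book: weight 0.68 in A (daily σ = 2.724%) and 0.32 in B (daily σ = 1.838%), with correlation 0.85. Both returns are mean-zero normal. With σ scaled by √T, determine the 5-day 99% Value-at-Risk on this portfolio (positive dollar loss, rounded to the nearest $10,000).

$3,700,000

σ_p = √(0.68²·2.724² + 0.32²·1.838² + 2·0.85·0.68·0.32·2.724·1.838) = 2.373%.
σ_{5d} = 2.373% × √5 = 5.306%.
z(99%) = 2.326.
VaR = 2.326 × 5.306% = 12.342%; on $30,000,000 that is $3,702,600.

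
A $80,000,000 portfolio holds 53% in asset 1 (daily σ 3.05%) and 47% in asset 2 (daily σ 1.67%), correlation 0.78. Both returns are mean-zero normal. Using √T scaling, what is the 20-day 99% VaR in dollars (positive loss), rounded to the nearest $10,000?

$18,990,000

σ_p = √(0.53²·3.05² + 0.47²·1.67² + 2·0.78·0.53·0.47·3.05·1.67) = 2.282%.
σ_{20d} = 2.282% × √20 = 10.205%.
z(99%) = 2.326.
VaR = 2.326 × 10.205% = 23.737%; on $80,000,000 that is $18,989,600.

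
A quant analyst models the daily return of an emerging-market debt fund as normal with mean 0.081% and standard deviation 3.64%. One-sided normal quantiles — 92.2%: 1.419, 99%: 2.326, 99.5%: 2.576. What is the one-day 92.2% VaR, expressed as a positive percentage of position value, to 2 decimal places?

VaR = −μ + z·σ = −(0.081%) + 1.419 × 3.64% = 5.084%.

5.08%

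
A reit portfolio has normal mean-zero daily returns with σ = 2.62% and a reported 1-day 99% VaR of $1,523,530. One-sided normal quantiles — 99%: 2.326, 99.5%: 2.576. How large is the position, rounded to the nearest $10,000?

VaR as a fraction of value: z·σ = 2.326 × 2.62% = 6.09412%.
Position = $1,523,530 / 0.0609412 = $25,000,000.

$25,000,000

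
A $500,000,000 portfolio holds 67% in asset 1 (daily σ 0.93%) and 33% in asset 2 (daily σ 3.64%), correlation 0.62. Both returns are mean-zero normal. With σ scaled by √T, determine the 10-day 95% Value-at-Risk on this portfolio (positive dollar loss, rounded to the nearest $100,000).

$43,200,000

σ_p = √(0.67²·0.93² + 0.33²·3.64² + 2·0.62·0.67·0.33·0.93·3.64) = 1.661%.
σ_{10d} = 1.661% × √10 = 5.253%.
z(95%) = 1.645.
VaR = 1.645 × 5.253% = 8.641%; on $500,000,000 that is $43,205,000.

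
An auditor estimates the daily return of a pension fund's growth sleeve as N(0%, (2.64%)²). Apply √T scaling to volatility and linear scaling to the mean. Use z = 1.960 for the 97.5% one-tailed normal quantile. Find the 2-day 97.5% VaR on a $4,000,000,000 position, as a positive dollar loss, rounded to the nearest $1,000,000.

$293,000,000

σ_{2d} = 2.64% × √2 = 3.734%.
VaR = 1.960 × 3.734% = 7.319%.
On $4,000,000,000: 0.07319 × $4,000,000,000 = $292,760,000.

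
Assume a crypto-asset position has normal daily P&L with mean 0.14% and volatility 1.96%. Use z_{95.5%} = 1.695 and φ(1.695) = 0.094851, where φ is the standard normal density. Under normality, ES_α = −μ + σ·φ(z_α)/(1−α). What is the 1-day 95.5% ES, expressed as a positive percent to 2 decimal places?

Tail multiplier: φ(z)/(1−α) = 0.094851 / 0.045 = 2.108.
ES = −(0.14%) + 1.96% × 2.108 = 3.992%.

3.99%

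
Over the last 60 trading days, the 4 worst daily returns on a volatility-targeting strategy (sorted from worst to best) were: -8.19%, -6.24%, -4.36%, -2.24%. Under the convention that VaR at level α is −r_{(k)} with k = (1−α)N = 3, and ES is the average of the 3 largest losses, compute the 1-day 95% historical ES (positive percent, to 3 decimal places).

The 3 worst returns sum to -18.79%.
ES = −(-18.79%) / 3 = 6.2633…% ≈ 6.263%.

6.263%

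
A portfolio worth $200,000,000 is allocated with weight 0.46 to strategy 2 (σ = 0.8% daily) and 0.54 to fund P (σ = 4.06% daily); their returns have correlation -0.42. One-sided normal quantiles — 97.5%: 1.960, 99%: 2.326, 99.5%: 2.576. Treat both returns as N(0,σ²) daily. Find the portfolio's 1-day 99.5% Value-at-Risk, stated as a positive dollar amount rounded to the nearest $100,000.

σ_p² = 0.46²·0.8² + 0.54²·4.06² + 2·-0.42·0.46·0.54·0.8·4.06 = 4.2643 (%²).
σ_p = √4.2643 = 2.065%.
VaR = 2.576 × 2.065% = 5.319%; on $200,000,000 that is $10,638,000.

$10,600,000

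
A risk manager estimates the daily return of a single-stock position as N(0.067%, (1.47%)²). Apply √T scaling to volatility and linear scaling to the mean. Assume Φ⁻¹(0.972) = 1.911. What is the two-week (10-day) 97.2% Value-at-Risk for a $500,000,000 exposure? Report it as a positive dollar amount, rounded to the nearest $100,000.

σ_{10d} = 1.47% × √10 = 4.649%; μ_{10d} = 10 × 0.067% = 0.670%.
VaR = −(0.670%) + 1.911 × 4.649% = 8.214%.
On $500,000,000: 0.08214 × $500,000,000 = $41,070,000.

$41,100,000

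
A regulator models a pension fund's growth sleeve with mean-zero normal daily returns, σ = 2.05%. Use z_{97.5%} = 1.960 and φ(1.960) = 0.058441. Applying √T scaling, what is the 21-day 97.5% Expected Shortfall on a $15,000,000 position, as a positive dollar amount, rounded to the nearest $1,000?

$3,294,000

σ_{21d} = 2.05% × √21 = 9.394%.
ES multiplier = φ(z)/(1−α) = 0.058441/0.025 = 2.338.
ES = 9.394% × 2.338 = 21.963%; on $15,000,000: $3,294,450.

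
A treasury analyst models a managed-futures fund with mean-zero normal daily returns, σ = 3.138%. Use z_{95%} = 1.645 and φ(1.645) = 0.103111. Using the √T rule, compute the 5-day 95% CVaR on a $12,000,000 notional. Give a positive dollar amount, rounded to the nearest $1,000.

σ_{5d} = 3.138% × √5 = 7.017%.
ES multiplier = φ(z)/(1−α) = 0.103111/0.05 = 2.062.
ES = 7.017% × 2.062 = 14.469%; on $12,000,000: $1,736,280.

$1,736,000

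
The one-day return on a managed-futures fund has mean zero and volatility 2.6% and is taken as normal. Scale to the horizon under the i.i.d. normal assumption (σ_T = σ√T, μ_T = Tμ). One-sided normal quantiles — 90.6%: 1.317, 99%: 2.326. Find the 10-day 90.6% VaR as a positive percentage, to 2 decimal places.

σ_{10d} = 2.6% × √10 = 8.222%.
VaR = 1.317 × 8.222% = 10.828%.

10.83%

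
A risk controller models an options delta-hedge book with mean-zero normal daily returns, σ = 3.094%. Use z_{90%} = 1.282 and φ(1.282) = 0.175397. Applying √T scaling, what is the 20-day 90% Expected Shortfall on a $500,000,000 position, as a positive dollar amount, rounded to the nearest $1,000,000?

σ_{20d} = 3.094% × √20 = 13.837%.
ES multiplier = φ(z)/(1−α) = 0.175397/0.1 = 1.754.
ES = 13.837% × 1.754 = 24.270%; on $500,000,000: $121,350,000.

$121,000,000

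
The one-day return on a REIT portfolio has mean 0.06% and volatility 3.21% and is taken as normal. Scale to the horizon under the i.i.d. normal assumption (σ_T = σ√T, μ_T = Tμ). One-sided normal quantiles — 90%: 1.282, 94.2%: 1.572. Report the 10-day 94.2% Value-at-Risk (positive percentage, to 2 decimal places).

σ_{10d} = 3.21% × √10 = 10.151%; μ_{10d} = 10 × 0.06% = 0.600%.
VaR = −(0.600%) + 1.572 × 10.151% = 15.357%.

15.36%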